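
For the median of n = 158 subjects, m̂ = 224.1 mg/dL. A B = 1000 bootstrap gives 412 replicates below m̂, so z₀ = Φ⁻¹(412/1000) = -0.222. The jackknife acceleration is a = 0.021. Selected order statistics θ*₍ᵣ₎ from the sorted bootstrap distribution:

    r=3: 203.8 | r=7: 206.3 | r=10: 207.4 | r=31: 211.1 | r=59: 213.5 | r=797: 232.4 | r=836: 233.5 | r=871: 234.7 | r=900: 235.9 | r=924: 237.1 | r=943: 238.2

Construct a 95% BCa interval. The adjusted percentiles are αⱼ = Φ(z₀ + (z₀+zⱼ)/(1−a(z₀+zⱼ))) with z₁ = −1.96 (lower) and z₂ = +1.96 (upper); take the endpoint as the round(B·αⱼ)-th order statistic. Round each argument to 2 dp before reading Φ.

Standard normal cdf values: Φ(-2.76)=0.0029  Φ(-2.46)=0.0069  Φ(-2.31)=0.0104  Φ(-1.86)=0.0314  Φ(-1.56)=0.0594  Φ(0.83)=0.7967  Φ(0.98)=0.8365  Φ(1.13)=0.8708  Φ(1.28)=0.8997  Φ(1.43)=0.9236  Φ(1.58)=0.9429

Lower: z₀ + z₁ = -0.222 + (-1.960) = -2.182; 1 − a(z₀+z₁) = 1 − (0.021)(-2.182) = 1.0458; argument = -0.222 + (-2.182)/1.0458 = -2.3084 → -2.31.
α₁ = Φ(-2.31) = 0.0104; rank = round(1000 × 0.0104) = 10; θ*₍10₎ = 207.4.
Upper: z₀ + z₂ = 1.738; 1 − a(z₀+z₂) = 0.9635; argument = 1.5818 → 1.58; α₂ = 0.9429; rank = 943; θ*₍943₎ = 238.2.

(207.4, 238.2)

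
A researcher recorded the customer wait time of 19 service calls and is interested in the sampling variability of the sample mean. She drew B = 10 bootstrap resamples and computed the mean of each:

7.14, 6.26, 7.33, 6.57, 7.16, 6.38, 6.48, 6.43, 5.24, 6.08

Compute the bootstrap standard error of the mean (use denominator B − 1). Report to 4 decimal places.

SE* = 0.6128

Bootstrap SE is the standard deviation of the 10 replicate means.
Mean of replicates: (7.14 + 6.26 + 7.33 + 6.57 + 7.16 + 6.38 + 6.48 + 6.43 + 5.24 + 6.08) / 10 = 65.07000 / 10 = 6.50700
Sum of squared deviations: (+0.63300)² + (−0.24700)² + (+0.82300)² + (+0.06300)² + (+0.65300)² + (−0.12700)² + (−0.02700)² + (−0.07700)² + (−1.26700)² + (−0.42700)² = 3.37981
Variance = 3.37981 / 9 = 0.37553
SE* = √0.37553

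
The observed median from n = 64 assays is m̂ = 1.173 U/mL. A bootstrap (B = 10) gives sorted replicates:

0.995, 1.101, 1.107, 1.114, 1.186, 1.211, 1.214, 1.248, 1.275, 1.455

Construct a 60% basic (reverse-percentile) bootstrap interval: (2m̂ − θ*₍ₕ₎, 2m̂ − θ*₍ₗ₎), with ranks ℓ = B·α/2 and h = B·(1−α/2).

(1.098, 1.245)

Percentile endpoints at ranks 2 and 8: θ*₍2₎ = 1.101, θ*₍8₎ = 1.248.
Basic interval reflects these around m̂:
  lower = 2 × 1.173 − 1.248 = 1.098
  upper = 2 × 1.173 − 1.101 = 1.245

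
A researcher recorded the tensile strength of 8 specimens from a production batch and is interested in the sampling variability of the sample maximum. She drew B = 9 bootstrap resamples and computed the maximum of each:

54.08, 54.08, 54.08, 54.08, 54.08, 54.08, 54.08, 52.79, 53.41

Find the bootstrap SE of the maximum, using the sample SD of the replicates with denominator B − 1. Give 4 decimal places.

SE* = 0.4591

Bootstrap SE is the standard deviation of the 9 replicate maximums.
Mean of replicates: (54.08 + 54.08 + 54.08 + 54.08 + 54.08 + 54.08 + 54.08 + 52.79 + 53.41) / 9 = 484.76000 / 9 = 53.86222
Sum of squared deviations: (+0.21778)² + (+0.21778)² + (+0.21778)² + (+0.21778)² + (+0.21778)² + (+0.21778)² + (+0.21778)² + (−1.07222)² + (−0.45222)² = 1.68616
Variance = 1.68616 / 8 = 0.21077
SE* = √0.21077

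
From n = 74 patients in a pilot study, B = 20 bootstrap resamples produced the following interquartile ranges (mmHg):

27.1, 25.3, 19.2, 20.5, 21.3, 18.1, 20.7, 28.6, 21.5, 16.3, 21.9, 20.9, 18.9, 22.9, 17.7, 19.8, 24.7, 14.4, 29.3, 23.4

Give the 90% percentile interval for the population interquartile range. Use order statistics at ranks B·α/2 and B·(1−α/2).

Sorted replicates: 14.4, 16.3, 17.7, 18.1, 18.9, 19.2, 19.8, 20.5, 20.7, 20.9, 21.3, 21.5, 21.9, 22.9, 23.4, 24.7, 25.3, 27.1, 28.6, 29.3
α = 0.10; lower rank = 20 × 0.050 = 1; upper rank = 20 × 0.950 = 19.
The 1st smallest replicate is 14.4; the 19th is 28.6.

(14.4, 28.6)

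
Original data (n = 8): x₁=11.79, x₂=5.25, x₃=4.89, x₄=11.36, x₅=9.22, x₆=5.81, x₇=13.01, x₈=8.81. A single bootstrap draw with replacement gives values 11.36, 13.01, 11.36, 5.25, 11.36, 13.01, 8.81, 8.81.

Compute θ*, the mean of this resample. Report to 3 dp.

θ* = 10.371

Mean = (11.36 + 13.01 + 11.36 + 5.25 + 11.36 + 13.01 + 8.81 + 8.81) / 8 = 82.970 / 8 = 10.371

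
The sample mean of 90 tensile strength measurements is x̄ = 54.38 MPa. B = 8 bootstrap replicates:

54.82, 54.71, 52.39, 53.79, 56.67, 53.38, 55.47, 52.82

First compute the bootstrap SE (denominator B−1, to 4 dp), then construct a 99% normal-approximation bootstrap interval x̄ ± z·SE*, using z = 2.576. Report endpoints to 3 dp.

Mean of replicates = 54.2563; sum of squared deviations = 14.3540; SE* = √(14.3540/7) = 1.4320
Margin = 2.576 × 1.4320 = 3.6888
Interval: 54.38 ± 3.6888

(50.691, 58.069)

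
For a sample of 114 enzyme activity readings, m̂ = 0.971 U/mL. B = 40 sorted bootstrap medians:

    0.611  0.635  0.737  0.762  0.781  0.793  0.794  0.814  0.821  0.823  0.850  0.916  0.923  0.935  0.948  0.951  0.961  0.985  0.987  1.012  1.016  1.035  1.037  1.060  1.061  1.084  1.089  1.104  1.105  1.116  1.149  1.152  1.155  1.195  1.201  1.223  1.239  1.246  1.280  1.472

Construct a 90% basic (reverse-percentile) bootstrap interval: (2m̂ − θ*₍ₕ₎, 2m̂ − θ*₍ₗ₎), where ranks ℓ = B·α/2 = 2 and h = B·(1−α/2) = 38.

(0.696, 1.307)

Percentile endpoints at ranks 2 and 38: θ*₍2₎ = 0.635, θ*₍38₎ = 1.246.
Basic interval reflects these around m̂:
  lower = 2 × 0.971 − 1.246 = 0.696
  upper = 2 × 0.971 − 0.635 = 1.307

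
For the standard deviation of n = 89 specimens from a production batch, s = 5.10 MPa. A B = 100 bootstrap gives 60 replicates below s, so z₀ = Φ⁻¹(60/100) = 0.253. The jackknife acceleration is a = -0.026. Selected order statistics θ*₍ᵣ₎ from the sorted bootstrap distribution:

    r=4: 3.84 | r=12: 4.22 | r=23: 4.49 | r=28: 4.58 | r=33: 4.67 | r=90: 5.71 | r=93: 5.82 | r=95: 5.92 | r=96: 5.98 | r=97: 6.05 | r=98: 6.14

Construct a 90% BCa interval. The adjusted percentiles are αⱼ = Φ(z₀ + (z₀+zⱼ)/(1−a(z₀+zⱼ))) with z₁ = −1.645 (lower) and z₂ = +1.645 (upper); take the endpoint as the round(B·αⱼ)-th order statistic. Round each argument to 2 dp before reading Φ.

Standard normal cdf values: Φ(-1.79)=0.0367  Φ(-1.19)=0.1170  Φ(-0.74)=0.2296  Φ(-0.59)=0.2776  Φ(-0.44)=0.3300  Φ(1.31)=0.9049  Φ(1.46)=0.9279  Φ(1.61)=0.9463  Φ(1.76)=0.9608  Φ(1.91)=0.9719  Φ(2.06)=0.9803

(4.22, 6.14)

Lower: z₀ + z₁ = 0.253 + (-1.645) = -1.392; 1 − a(z₀+z₁) = 1 − (-0.026)(-1.392) = 0.9638; argument = 0.253 + (-1.392)/0.9638 = -1.1913 → -1.19.
α₁ = Φ(-1.19) = 0.1170; rank = round(100 × 0.1170) = 12; θ*₍12₎ = 4.22.
Upper: z₀ + z₂ = 1.898; 1 − a(z₀+z₂) = 1.0493; argument = 2.0617 → 2.06; α₂ = 0.9803; rank = 98; θ*₍98₎ = 6.14.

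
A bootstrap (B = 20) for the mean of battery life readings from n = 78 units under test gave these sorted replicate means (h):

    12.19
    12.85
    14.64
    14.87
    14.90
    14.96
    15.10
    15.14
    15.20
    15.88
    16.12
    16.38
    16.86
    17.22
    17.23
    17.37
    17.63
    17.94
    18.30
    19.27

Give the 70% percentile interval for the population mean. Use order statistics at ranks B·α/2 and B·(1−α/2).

α = 0.30; lower rank = 20 × 0.150 = 3; upper rank = 20 × 0.850 = 17.
The 3rd smallest replicate is 14.64; the 17th is 17.63.

(14.64, 17.63)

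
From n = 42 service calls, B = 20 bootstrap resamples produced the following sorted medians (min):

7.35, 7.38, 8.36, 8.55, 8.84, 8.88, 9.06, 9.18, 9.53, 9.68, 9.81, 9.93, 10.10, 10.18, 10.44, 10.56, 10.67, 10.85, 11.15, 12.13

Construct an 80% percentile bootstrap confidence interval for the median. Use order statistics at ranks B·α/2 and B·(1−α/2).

(7.38, 10.85)

α = 0.20; lower rank = 20 × 0.100 = 2; upper rank = 20 × 0.900 = 18.
The 2nd smallest replicate is 7.38; the 18th is 10.85.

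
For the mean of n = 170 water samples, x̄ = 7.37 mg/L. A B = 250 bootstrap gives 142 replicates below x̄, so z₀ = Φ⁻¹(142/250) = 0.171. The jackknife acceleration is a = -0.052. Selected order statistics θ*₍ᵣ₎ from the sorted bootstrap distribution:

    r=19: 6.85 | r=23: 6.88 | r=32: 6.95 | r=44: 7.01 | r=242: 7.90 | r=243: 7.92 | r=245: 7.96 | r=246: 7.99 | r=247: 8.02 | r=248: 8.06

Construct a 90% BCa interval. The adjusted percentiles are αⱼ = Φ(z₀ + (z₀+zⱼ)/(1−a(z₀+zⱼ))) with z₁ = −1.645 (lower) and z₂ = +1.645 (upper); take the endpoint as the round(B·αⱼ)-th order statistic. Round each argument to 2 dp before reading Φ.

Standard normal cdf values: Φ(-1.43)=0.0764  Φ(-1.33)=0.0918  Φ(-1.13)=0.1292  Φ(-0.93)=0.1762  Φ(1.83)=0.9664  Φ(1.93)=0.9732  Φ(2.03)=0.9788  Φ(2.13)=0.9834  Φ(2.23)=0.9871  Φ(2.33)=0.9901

(6.85, 7.90)

Lower: z₀ + z₁ = 0.171 + (-1.645) = -1.474; 1 − a(z₀+z₁) = 1 − (-0.052)(-1.474) = 0.9234; argument = 0.171 + (-1.474)/0.9234 = -1.4254 → -1.43.
α₁ = Φ(-1.43) = 0.0764; rank = round(250 × 0.0764) = 19; θ*₍19₎ = 6.85.
Upper: z₀ + z₂ = 1.816; 1 − a(z₀+z₂) = 1.0944; argument = 1.8303 → 1.83; α₂ = 0.9664; rank = 242; θ*₍242₎ = 7.90.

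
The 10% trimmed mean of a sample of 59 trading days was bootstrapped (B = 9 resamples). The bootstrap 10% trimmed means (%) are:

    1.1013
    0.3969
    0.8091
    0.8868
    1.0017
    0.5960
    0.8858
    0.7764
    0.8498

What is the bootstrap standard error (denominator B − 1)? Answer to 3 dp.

SE* = 0.210

Bootstrap SE is the standard deviation of the 9 replicate 10% trimmed means.
Mean of replicates: (1.1013 + 0.3969 + 0.8091 + 0.8868 + 1.0017 + 0.5960 + 0.8858 + 0.7764 + 0.8498) / 9 = 7.30380 / 9 = 0.81153
Sum of squared deviations: (+0.28977)² + (−0.41463)² + (−0.00243)² + (+0.07527)² + (+0.19017)² + (−0.21553)² + (+0.07427)² + (−0.03513)² + (+0.03827)² = 0.35239
Variance = 0.35239 / 8 = 0.04405
SE* = √0.04405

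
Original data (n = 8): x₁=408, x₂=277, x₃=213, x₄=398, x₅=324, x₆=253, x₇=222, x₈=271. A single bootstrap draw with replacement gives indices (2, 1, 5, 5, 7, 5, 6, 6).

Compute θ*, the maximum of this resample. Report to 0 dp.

θ* = 408

Resample values: 277, 408, 324, 324, 222, 324, 253, 253.
Maximum = 408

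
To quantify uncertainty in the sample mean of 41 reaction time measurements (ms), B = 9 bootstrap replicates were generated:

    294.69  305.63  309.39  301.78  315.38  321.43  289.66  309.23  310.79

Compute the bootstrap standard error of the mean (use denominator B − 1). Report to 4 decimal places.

Bootstrap SE is the standard deviation of the 9 replicate means.
Mean of replicates: (294.69 + 305.63 + 309.39 + 301.78 + 315.38 + 321.43 + 289.66 + 309.23 + 310.79) / 9 = 2757.98000 / 9 = 306.44222
Sum of squared deviations: (−11.75222)² + (−0.81222)² + (+2.94778)² + (−4.66222)² + (+8.93778)² + (+14.98778)² + (−16.78222)² + (+2.78778)² + (+4.34778)² = 782.03536
Variance = 782.03536 / 8 = 97.75442
SE* = √97.75442

SE* = 9.8871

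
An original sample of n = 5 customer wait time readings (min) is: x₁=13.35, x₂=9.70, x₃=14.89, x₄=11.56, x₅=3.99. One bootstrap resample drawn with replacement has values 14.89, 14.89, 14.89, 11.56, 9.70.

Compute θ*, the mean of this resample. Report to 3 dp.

θ* = 13.186

Mean = (14.89 + 14.89 + 14.89 + 11.56 + 9.70) / 5 = 65.930 / 5 = 13.186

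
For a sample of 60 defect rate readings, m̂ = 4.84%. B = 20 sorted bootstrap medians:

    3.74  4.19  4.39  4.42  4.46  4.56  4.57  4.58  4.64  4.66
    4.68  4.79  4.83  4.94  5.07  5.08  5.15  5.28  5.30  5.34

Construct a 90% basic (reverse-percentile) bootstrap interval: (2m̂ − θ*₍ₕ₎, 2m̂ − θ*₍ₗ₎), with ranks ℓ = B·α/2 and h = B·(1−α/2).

(4.38, 5.94)

Percentile endpoints at ranks 1 and 19: θ*₍1₎ = 3.74, θ*₍19₎ = 5.30.
Basic interval reflects these around m̂:
  lower = 2 × 4.84 − 5.30 = 4.38
  upper = 2 × 4.84 − 3.74 = 5.94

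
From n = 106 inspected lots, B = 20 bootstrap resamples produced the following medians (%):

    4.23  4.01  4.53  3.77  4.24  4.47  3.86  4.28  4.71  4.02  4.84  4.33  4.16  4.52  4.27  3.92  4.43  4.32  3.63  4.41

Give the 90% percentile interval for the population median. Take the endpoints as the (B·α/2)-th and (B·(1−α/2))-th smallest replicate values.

Sorted replicates: 3.63, 3.77, 3.86, 3.92, 4.01, 4.02, 4.16, 4.23, 4.24, 4.27, 4.28, 4.32, 4.33, 4.41, 4.43, 4.47, 4.52, 4.53, 4.71, 4.84
α = 0.10; lower rank = 20 × 0.050 = 1; upper rank = 20 × 0.950 = 19.
The 1st smallest replicate is 3.63; the 19th is 4.71.

(3.63, 4.71)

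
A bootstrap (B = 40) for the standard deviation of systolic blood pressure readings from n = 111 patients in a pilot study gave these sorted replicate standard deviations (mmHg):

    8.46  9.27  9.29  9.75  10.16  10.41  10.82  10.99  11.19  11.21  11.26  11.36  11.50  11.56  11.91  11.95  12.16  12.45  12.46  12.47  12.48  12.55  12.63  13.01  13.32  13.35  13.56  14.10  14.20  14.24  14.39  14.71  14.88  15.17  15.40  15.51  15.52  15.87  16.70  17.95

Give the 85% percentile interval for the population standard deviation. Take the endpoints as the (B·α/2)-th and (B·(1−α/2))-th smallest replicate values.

α = 0.15; lower rank = 40 × 0.075 = 3; upper rank = 40 × 0.925 = 37.
The 3rd smallest replicate is 9.29; the 37th is 15.52.

(9.29, 15.52)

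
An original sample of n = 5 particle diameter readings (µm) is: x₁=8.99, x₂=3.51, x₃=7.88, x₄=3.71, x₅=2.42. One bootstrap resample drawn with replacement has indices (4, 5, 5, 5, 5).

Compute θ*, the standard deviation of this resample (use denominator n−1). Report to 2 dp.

θ* = 0.58

Resample values: 3.71, 2.42, 2.42, 2.42, 2.42.
Mean = 2.6780; sum of squared deviations = 1.3313
s² = 1.3313 / 4 = 0.3328
s = √0.3328 = 0.58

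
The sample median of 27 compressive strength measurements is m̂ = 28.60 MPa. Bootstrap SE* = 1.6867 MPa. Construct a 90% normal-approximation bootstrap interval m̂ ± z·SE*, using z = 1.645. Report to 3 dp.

Margin = 1.645 × 1.6867 = 2.7746
Interval: 28.60 ± 2.7746

(25.825, 31.375)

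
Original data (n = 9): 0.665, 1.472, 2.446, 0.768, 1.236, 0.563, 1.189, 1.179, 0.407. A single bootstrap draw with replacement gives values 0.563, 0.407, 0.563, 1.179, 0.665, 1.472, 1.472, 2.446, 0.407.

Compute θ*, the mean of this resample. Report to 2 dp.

θ* = 1.02

Mean = (0.563 + 0.407 + 0.563 + 1.179 + 0.665 + 1.472 + 1.472 + 2.446 + 0.407) / 9 = 9.1740 / 9 = 1.02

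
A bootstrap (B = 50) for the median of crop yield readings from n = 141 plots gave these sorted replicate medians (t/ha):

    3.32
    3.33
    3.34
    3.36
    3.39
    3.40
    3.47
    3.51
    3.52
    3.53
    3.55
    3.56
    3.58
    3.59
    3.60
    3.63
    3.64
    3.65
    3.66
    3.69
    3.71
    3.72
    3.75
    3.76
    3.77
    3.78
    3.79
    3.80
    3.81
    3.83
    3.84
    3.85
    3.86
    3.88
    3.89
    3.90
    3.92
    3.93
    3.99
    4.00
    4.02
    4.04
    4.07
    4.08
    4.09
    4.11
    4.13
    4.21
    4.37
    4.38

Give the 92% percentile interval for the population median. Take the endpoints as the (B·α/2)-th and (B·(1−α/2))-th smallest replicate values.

(3.33, 4.21)

α = 0.08; lower rank = 50 × 0.040 = 2; upper rank = 50 × 0.960 = 48.
The 2nd smallest replicate is 3.33; the 48th is 4.21.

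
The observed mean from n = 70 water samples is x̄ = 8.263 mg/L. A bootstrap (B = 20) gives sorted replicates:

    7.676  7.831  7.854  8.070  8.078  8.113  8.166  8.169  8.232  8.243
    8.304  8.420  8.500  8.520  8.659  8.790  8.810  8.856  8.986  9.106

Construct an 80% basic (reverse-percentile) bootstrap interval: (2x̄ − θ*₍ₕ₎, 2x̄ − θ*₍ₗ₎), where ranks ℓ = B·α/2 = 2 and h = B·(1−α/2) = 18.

(7.670, 8.695)

Percentile endpoints at ranks 2 and 18: θ*₍2₎ = 7.831, θ*₍18₎ = 8.856.
Basic interval reflects these around x̄:
  lower = 2 × 8.263 − 8.856 = 7.670
  upper = 2 × 8.263 − 7.831 = 8.695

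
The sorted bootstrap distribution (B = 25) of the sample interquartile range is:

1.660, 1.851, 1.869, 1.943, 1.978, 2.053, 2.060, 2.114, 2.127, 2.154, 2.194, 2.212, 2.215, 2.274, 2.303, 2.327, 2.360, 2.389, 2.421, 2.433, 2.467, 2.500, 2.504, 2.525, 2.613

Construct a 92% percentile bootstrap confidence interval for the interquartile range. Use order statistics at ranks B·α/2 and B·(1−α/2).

α = 0.08; lower rank = 25 × 0.040 = 1; upper rank = 25 × 0.960 = 24.
The 1st smallest replicate is 1.660; the 24th is 2.525.

(1.660, 2.525)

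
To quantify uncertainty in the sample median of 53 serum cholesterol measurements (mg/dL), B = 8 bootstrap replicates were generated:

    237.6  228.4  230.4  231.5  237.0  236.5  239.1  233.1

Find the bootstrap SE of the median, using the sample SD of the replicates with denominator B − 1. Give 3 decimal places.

SE* = 3.878

Bootstrap SE is the standard deviation of the 8 replicate medians.
Mean of replicates: (237.6 + 228.4 + 230.4 + 231.5 + 237.0 + 236.5 + 239.1 + 233.1) / 8 = 1873.6000 / 8 = 234.2000
Sum of squared deviations: (+3.4000)² + (−5.8000)² + (−3.8000)² + (−2.7000)² + (+2.8000)² + (+2.3000)² + (+4.9000)² + (−1.1000)² = 105.2800
Variance = 105.2800 / 7 = 15.0400
SE* = √15.0400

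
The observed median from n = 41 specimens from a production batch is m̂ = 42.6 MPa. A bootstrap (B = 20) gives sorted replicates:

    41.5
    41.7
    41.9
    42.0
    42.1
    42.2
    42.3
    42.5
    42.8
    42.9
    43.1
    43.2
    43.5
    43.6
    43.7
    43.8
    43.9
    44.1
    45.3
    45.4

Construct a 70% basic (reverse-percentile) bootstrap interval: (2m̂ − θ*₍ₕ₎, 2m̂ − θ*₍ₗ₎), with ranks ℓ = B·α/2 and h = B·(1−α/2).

Percentile endpoints at ranks 3 and 17: θ*₍3₎ = 41.9, θ*₍17₎ = 43.9.
Basic interval reflects these around m̂:
  lower = 2 × 42.6 − 43.9 = 41.3
  upper = 2 × 42.6 − 41.9 = 43.3

(41.3, 43.3)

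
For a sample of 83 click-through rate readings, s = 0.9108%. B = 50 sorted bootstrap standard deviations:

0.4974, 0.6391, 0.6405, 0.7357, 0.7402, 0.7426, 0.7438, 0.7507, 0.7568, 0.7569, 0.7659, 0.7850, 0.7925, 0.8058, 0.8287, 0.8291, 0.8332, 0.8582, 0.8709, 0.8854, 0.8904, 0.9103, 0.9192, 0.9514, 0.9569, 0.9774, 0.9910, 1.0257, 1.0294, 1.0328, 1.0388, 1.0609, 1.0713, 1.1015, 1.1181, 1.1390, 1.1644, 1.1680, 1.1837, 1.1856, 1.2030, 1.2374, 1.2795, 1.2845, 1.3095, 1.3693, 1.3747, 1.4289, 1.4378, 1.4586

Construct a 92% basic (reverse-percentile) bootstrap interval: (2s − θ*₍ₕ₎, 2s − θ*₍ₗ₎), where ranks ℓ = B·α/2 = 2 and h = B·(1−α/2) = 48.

Percentile endpoints at ranks 2 and 48: θ*₍2₎ = 0.6391, θ*₍48₎ = 1.4289.
Basic interval reflects these around s:
  lower = 2 × 0.9108 − 1.4289 = 0.3927
  upper = 2 × 0.9108 − 0.6391 = 1.1825

(0.3927, 1.1825)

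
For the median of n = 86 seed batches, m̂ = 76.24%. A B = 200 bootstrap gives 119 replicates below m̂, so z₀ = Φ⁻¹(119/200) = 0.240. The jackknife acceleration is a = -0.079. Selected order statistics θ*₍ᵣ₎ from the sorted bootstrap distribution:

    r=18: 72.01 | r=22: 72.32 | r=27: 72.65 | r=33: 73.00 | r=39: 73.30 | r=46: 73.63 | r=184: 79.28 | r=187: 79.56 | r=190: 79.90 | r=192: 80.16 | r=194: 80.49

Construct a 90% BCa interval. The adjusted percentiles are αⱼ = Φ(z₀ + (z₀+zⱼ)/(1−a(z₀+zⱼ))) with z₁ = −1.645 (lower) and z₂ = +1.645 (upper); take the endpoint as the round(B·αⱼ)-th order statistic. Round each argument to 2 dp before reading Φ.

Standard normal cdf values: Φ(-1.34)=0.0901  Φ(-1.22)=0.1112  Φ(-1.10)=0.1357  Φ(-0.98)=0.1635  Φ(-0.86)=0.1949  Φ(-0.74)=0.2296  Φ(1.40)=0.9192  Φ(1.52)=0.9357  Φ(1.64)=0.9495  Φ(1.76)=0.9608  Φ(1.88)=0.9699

Lower: z₀ + z₁ = 0.240 + (-1.645) = -1.405; 1 − a(z₀+z₁) = 1 − (-0.079)(-1.405) = 0.8890; argument = 0.240 + (-1.405)/0.8890 = -1.3404 → -1.34.
α₁ = Φ(-1.34) = 0.0901; rank = round(200 × 0.0901) = 18; θ*₍18₎ = 72.01.
Upper: z₀ + z₂ = 1.885; 1 − a(z₀+z₂) = 1.1489; argument = 1.8807 → 1.88; α₂ = 0.9699; rank = 194; θ*₍194₎ = 80.49.

(72.01, 80.49)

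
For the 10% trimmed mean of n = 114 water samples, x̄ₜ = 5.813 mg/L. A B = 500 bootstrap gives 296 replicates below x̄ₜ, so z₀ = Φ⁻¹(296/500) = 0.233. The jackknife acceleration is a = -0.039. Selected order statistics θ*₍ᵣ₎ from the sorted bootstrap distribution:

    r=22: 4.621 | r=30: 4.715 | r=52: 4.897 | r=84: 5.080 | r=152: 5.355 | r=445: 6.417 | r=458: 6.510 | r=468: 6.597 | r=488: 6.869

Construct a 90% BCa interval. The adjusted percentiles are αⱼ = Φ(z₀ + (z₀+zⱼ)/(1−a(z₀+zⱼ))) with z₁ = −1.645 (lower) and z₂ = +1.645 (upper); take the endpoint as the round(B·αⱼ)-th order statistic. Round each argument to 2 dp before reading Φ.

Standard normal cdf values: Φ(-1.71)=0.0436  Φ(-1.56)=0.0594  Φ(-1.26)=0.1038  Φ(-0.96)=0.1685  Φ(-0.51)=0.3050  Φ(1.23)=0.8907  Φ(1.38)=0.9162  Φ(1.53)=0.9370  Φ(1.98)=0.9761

(4.897, 6.869)

Lower: z₀ + z₁ = 0.233 + (-1.645) = -1.412; 1 − a(z₀+z₁) = 1 − (-0.039)(-1.412) = 0.9449; argument = 0.233 + (-1.412)/0.9449 = -1.2613 → -1.26.
α₁ = Φ(-1.26) = 0.1038; rank = round(500 × 0.1038) = 52; θ*₍52₎ = 4.897.
Upper: z₀ + z₂ = 1.878; 1 − a(z₀+z₂) = 1.0732; argument = 1.9828 → 1.98; α₂ = 0.9761; rank = 488; θ*₍488₎ = 6.869.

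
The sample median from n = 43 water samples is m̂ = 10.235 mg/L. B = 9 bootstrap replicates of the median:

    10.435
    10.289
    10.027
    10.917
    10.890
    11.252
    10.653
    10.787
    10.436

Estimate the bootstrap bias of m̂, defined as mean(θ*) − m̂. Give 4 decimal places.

bias = +0.3968

mean(θ*) = (10.435 + 10.289 + 10.027 + 10.917 + 10.890 + 11.252 + 10.653 + 10.787 + 10.436) / 9 = 10.63178
bias = 10.63178 − 10.235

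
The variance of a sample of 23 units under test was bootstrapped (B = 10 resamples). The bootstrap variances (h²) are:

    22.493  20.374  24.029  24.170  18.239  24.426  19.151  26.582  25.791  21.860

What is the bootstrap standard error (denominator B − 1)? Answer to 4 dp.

Bootstrap SE is the standard deviation of the 10 replicate variances.
Mean of replicates: (22.493 + 20.374 + 24.029 + 24.170 + 18.239 + 24.426 + 19.151 + 26.582 + 25.791 + 21.860) / 10 = 227.11500 / 10 = 22.71150
Sum of squared deviations: (−0.21850)² + (−2.33750)² + (+1.31750)² + (+1.45850)² + (−4.47250)² + (+1.71450)² + (−3.56050)² + (+3.87050)² + (+3.07950)² + (−0.85150)² = 70.18375
Variance = 70.18375 / 9 = 7.79819
SE* = √7.79819

SE* = 2.7925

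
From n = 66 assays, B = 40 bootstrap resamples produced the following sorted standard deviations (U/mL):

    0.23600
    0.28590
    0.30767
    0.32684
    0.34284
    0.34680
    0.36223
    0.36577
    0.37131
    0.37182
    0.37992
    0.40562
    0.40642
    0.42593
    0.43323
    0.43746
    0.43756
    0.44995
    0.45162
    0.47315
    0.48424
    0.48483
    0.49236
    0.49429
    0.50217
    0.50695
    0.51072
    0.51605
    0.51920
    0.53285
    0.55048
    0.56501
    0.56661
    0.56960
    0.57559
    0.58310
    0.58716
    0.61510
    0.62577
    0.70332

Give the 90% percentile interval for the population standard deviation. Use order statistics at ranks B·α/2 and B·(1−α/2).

α = 0.10; lower rank = 40 × 0.050 = 2; upper rank = 40 × 0.950 = 38.
The 2nd smallest replicate is 0.28590; the 38th is 0.61510.

(0.28590, 0.61510)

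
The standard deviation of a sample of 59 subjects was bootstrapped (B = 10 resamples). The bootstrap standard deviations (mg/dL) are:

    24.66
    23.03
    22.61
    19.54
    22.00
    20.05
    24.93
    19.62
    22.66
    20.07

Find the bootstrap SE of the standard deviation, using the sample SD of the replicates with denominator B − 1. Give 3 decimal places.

SE* = 2.019

Bootstrap SE is the standard deviation of the 10 replicate standard deviations.
Mean of replicates: (24.66 + 23.03 + 22.61 + 19.54 + 22.00 + 20.05 + 24.93 + 19.62 + 22.66 + 20.07) / 10 = 219.1700 / 10 = 21.9170
Sum of squared deviations: (+2.7430)² + (+1.1130)² + (+0.6930)² + (−2.3770)² + (+0.0830)² + (−1.8670)² + (+3.0130)² + (−2.2970)² + (+0.7430)² + (−1.8470)² = 36.7036
Variance = 36.7036 / 9 = 4.0782
SE* = √4.0782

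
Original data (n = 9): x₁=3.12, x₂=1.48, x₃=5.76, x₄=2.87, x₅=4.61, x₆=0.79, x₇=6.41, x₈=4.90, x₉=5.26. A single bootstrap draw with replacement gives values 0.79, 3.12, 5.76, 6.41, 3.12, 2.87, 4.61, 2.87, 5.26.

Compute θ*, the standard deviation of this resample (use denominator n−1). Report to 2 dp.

θ* = 1.77

Mean = 3.8678; sum of squared deviations = 25.1148
s² = 25.1148 / 8 = 3.1393
s = √3.1393 = 1.77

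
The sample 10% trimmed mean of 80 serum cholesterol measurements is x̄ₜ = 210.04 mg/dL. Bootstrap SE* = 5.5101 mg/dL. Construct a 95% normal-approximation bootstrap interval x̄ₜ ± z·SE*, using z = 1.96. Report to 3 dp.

(199.240, 220.840)

Margin = 1.96 × 5.5101 = 10.7998
Interval: 210.04 ± 10.7998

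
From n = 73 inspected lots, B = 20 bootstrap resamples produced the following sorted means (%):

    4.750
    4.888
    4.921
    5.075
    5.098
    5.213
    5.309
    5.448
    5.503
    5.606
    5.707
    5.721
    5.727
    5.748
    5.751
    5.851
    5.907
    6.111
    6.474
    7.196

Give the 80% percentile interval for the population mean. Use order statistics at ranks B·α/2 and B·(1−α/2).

(4.888, 6.111)

α = 0.20; lower rank = 20 × 0.100 = 2; upper rank = 20 × 0.900 = 18.
The 2nd smallest replicate is 4.888; the 18th is 6.111.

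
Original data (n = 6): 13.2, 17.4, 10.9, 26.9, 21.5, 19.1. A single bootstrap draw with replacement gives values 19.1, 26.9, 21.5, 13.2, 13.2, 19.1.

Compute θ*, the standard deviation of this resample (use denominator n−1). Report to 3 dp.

Mean = 18.8333; sum of squared deviations = 135.7933
s² = 135.7933 / 5 = 27.1587
s = √27.1587 = 5.211

θ* = 5.211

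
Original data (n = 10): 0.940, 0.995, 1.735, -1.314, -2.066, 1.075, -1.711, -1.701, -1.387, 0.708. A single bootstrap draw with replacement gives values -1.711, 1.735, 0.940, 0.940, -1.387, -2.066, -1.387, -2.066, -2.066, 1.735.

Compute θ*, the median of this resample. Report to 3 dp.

Sorted: -2.066, -2.066, -2.066, -1.711, -1.387, -1.387, 0.940, 0.940, 1.735, 1.735
Median = average of the two middle values = -1.387

θ* = -1.387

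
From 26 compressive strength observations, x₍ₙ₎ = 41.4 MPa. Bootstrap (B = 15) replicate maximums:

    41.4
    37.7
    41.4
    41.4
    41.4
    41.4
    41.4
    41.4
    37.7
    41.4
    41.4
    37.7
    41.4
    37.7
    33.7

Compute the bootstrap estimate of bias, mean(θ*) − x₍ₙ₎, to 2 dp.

mean(θ*) = (41.4 + 37.7 + 41.4 + 41.4 + 41.4 + 41.4 + 41.4 + 41.4 + 37.7 + 41.4 + 41.4 + 37.7 + 41.4 + 37.7 + 33.7) / 15 = 39.900
bias = 39.900 − 41.4

bias = −1.50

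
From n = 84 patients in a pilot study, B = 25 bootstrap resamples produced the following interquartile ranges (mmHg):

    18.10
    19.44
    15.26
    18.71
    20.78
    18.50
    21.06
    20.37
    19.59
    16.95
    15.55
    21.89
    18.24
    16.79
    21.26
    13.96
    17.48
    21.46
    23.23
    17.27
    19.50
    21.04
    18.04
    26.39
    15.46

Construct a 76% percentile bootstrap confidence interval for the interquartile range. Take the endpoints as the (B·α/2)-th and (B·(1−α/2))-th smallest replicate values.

(15.46, 21.46)

Sorted replicates: 13.96, 15.26, 15.46, 15.55, 16.79, 16.95, 17.27, 17.48, 18.04, 18.10, 18.24, 18.50, 18.71, 19.44, 19.50, 19.59, 20.37, 20.78, 21.04, 21.06, 21.26, 21.46, 21.89, 23.23, 26.39
α = 0.24; lower rank = 25 × 0.120 = 3; upper rank = 25 × 0.880 = 22.
The 3rd smallest replicate is 15.46; the 22nd is 21.46.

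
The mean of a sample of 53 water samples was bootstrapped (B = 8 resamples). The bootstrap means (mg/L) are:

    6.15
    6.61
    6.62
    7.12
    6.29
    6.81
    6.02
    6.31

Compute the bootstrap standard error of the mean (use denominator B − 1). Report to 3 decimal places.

Bootstrap SE is the standard deviation of the 8 replicate means.
Mean of replicates: (6.15 + 6.61 + 6.62 + 7.12 + 6.29 + 6.81 + 6.02 + 6.31) / 8 = 51.9300 / 8 = 6.4912
Sum of squared deviations: (−0.3412)² + (+0.1188)² + (+0.1288)² + (+0.6288)² + (−0.2012)² + (+0.3187)² + (−0.4713)² + (−0.1813)² = 0.9395
Variance = 0.9395 / 7 = 0.1342
SE* = √0.1342

SE* = 0.366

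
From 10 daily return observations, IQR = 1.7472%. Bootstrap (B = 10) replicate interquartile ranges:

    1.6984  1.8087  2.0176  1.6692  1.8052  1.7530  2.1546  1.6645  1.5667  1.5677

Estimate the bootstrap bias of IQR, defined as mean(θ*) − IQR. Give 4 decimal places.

bias = +0.0234

mean(θ*) = (1.6984 + 1.8087 + 2.0176 + 1.6692 + 1.8052 + 1.7530 + 2.1546 + 1.6645 + 1.5667 + 1.5677) / 10 = 1.77056
bias = 1.77056 − 1.7472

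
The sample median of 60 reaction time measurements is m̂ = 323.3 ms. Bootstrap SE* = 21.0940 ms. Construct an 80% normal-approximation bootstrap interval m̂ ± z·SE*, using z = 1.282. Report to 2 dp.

Margin = 1.282 × 21.0940 = 27.043
Interval: 323.3 ± 27.043

(296.26, 350.34)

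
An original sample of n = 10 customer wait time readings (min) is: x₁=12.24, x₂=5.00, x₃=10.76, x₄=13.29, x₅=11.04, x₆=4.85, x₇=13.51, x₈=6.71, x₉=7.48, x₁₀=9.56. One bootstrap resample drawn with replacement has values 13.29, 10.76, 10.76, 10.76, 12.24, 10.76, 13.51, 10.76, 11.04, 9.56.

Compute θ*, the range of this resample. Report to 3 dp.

Range = 13.51 − 9.56 = 3.950

θ* = 3.950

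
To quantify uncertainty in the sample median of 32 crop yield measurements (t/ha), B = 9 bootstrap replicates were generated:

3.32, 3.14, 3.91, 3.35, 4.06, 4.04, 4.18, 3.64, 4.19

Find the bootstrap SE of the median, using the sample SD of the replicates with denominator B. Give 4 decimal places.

Bootstrap SE is the standard deviation of the 9 replicate medians.
Mean of replicates: (3.32 + 3.14 + 3.91 + 3.35 + 4.06 + 4.04 + 4.18 + 3.64 + 4.19) / 9 = 33.83000 / 9 = 3.75889
Sum of squared deviations: (−0.43889)² + (−0.61889)² + (+0.15111)² + (−0.40889)² + (+0.30111)² + (+0.28111)² + (+0.42111)² + (−0.11889)² + (+0.43111)² = 1.31269
Variance = 1.31269 / 9 = 0.14585
SE* = √0.14585

SE* = 0.3819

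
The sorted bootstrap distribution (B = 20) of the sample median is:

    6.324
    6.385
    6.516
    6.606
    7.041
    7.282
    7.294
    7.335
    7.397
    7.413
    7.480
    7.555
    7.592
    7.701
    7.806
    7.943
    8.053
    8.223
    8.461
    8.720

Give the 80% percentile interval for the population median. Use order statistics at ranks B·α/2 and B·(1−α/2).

(6.385, 8.223)

α = 0.20; lower rank = 20 × 0.100 = 2; upper rank = 20 × 0.900 = 18.
The 2nd smallest replicate is 6.385; the 18th is 8.223.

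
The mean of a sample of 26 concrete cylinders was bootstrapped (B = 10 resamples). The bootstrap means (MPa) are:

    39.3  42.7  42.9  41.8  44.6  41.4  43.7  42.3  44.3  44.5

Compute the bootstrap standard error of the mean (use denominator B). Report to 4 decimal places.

SE* = 1.5699

Bootstrap SE is the standard deviation of the 10 replicate means.
Mean of replicates: (39.3 + 42.7 + 42.9 + 41.8 + 44.6 + 41.4 + 43.7 + 42.3 + 44.3 + 44.5) / 10 = 427.50000 / 10 = 42.75000
Sum of squared deviations: (−3.45000)² + (−0.05000)² + (+0.15000)² + (−0.95000)² + (+1.85000)² + (−1.35000)² + (+0.95000)² + (−0.45000)² + (+1.55000)² + (+1.75000)² = 24.64500
Variance = 24.64500 / 10 = 2.46450
SE* = √2.46450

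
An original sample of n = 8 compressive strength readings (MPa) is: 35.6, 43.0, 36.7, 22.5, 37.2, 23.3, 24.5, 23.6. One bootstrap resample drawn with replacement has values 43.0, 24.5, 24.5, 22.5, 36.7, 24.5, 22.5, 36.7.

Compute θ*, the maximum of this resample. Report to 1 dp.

θ* = 43.0

Maximum = 43.0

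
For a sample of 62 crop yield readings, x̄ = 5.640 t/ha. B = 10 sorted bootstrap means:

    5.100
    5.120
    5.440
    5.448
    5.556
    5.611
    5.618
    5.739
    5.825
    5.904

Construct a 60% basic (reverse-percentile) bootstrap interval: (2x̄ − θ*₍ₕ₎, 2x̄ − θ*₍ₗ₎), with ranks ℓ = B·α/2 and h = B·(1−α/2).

Percentile endpoints at ranks 2 and 8: θ*₍2₎ = 5.120, θ*₍8₎ = 5.739.
Basic interval reflects these around x̄:
  lower = 2 × 5.640 − 5.739 = 5.541
  upper = 2 × 5.640 − 5.120 = 6.160

(5.541, 6.160)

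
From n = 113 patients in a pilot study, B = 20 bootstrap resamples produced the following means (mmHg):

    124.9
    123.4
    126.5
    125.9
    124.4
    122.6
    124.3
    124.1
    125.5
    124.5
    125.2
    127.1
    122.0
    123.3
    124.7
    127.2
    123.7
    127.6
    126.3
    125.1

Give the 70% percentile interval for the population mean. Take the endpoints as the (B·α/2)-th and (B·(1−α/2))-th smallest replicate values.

Sorted replicates: 122.0, 122.6, 123.3, 123.4, 123.7, 124.1, 124.3, 124.4, 124.5, 124.7, 124.9, 125.1, 125.2, 125.5, 125.9, 126.3, 126.5, 127.1, 127.2, 127.6
α = 0.30; lower rank = 20 × 0.150 = 3; upper rank = 20 × 0.850 = 17.
The 3rd smallest replicate is 123.3; the 17th is 126.5.

(123.3, 126.5)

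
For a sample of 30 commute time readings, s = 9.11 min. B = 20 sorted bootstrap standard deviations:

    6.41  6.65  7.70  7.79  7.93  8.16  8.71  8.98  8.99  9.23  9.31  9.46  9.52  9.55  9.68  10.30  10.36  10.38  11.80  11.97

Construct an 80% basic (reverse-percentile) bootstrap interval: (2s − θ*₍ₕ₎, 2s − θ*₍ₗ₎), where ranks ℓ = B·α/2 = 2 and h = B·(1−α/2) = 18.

(7.84, 11.57)

Percentile endpoints at ranks 2 and 18: θ*₍2₎ = 6.65, θ*₍18₎ = 10.38.
Basic interval reflects these around s:
  lower = 2 × 9.11 − 10.38 = 7.84
  upper = 2 × 9.11 − 6.65 = 11.57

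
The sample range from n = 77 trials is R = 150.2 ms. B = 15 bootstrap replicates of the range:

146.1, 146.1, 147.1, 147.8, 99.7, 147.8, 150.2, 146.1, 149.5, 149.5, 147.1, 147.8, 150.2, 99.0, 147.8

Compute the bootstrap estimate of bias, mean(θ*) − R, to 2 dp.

bias = −8.75

mean(θ*) = (146.1 + 146.1 + 147.1 + 147.8 + 99.7 + 147.8 + 150.2 + 146.1 + 149.5 + 149.5 + 147.1 + 147.8 + 150.2 + 99.0 + 147.8) / 15 = 141.453
bias = 141.453 − 150.2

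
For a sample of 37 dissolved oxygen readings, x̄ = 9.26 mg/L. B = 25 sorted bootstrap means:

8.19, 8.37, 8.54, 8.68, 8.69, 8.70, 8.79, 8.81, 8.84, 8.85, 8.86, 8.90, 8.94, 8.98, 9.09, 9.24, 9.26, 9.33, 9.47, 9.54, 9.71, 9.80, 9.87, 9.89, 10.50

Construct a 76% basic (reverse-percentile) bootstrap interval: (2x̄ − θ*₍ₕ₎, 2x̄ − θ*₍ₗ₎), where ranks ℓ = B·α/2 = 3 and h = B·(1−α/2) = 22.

Percentile endpoints at ranks 3 and 22: θ*₍3₎ = 8.54, θ*₍22₎ = 9.80.
Basic interval reflects these around x̄:
  lower = 2 × 9.26 − 9.80 = 8.72
  upper = 2 × 9.26 − 8.54 = 9.98

(8.72, 9.98)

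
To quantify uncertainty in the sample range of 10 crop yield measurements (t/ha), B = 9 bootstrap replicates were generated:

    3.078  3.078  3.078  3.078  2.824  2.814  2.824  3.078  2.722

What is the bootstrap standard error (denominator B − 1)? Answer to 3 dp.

SE* = 0.152

Bootstrap SE is the standard deviation of the 9 replicate ranges.
Mean of replicates: (3.078 + 3.078 + 3.078 + 3.078 + 2.824 + 2.814 + 2.824 + 3.078 + 2.722) / 9 = 26.5740 / 9 = 2.9527
Sum of squared deviations: (+0.1253)² + (+0.1253)² + (+0.1253)² + (+0.1253)² + (−0.1287)² + (−0.1387)² + (−0.1287)² + (+0.1253)² + (−0.2307)² = 0.1841
Variance = 0.1841 / 8 = 0.0230
SE* = √0.0230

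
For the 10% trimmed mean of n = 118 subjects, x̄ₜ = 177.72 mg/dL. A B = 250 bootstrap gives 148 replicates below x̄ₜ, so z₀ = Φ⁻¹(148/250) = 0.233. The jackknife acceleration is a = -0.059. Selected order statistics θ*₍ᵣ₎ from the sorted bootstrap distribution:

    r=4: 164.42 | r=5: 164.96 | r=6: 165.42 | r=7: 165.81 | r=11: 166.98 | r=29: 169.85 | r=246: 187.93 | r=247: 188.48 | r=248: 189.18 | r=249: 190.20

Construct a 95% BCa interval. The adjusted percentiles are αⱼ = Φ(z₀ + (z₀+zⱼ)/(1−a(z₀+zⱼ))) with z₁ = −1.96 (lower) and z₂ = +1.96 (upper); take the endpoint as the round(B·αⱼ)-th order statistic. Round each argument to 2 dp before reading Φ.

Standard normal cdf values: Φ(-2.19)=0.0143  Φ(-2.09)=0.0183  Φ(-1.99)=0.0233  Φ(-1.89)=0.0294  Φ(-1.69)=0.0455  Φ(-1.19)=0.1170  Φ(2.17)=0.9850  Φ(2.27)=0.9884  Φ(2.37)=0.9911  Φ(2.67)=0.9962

(166.98, 187.93)

Lower: z₀ + z₁ = 0.233 + (-1.960) = -1.727; 1 − a(z₀+z₁) = 1 − (-0.059)(-1.727) = 0.8981; argument = 0.233 + (-1.727)/0.8981 = -1.6899 → -1.69.
α₁ = Φ(-1.69) = 0.0455; rank = round(250 × 0.0455) = 11; θ*₍11₎ = 166.98.
Upper: z₀ + z₂ = 2.193; 1 − a(z₀+z₂) = 1.1294; argument = 2.1748 → 2.17; α₂ = 0.9850; rank = 246; θ*₍246₎ = 187.93.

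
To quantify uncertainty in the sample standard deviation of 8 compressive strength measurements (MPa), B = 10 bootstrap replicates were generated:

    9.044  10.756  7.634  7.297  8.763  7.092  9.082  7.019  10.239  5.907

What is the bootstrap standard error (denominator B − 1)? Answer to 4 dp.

SE* = 1.5436

Bootstrap SE is the standard deviation of the 10 replicate standard deviations.
Mean of replicates: (9.044 + 10.756 + 7.634 + 7.297 + 8.763 + 7.092 + 9.082 + 7.019 + 10.239 + 5.907) / 10 = 82.83300 / 10 = 8.28330
Sum of squared deviations: (+0.76070)² + (+2.47270)² + (−0.64930)² + (−0.98630)² + (+0.47970)² + (−1.19130)² + (+0.79870)² + (−1.26430)² + (+1.95570)² + (−2.37630)² = 21.44454
Variance = 21.44454 / 9 = 2.38273
SE* = √2.38273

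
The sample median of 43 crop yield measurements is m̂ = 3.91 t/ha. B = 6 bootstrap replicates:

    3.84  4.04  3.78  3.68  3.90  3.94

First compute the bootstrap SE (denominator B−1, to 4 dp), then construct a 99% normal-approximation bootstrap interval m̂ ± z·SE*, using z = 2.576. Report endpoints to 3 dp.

Mean of replicates = 3.8633; sum of squared deviations = 0.0795; SE* = √(0.0795/5) = 0.1261
Margin = 2.576 × 0.1261 = 0.3248
Interval: 3.91 ± 0.3248

(3.585, 4.235)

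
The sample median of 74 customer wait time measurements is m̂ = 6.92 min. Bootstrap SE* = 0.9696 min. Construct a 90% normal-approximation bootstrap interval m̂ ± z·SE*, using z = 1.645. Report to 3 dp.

(5.325, 8.515)

Margin = 1.645 × 0.9696 = 1.5950
Interval: 6.92 ± 1.5950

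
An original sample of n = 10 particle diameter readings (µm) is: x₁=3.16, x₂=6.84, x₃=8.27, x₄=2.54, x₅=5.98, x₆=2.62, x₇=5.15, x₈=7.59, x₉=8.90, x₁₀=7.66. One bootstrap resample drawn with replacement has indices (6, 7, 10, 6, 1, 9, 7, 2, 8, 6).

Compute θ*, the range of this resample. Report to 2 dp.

Resample values: 2.62, 5.15, 7.66, 2.62, 3.16, 8.90, 5.15, 6.84, 7.59, 2.62.
Range = 8.90 − 2.62 = 6.28

θ* = 6.28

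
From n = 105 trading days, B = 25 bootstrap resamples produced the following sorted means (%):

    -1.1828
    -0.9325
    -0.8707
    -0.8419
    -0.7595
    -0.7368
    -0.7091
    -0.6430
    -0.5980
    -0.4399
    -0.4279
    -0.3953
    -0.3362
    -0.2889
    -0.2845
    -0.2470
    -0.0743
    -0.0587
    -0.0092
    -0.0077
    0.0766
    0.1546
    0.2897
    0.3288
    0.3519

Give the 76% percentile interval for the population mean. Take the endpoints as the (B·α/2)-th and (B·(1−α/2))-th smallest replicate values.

(-0.8707, 0.1546)

α = 0.24; lower rank = 25 × 0.120 = 3; upper rank = 25 × 0.880 = 22.
The 3rd smallest replicate is -0.8707; the 22nd is 0.1546.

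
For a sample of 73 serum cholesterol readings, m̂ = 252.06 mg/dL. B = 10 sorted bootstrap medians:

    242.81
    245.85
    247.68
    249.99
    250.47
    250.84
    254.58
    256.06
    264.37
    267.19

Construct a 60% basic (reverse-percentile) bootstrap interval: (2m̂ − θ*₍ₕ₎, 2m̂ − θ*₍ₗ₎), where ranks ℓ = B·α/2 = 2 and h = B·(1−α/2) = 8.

(248.06, 258.27)

Percentile endpoints at ranks 2 and 8: θ*₍2₎ = 245.85, θ*₍8₎ = 256.06.
Basic interval reflects these around m̂:
  lower = 2 × 252.06 − 256.06 = 248.06
  upper = 2 × 252.06 − 245.85 = 258.27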